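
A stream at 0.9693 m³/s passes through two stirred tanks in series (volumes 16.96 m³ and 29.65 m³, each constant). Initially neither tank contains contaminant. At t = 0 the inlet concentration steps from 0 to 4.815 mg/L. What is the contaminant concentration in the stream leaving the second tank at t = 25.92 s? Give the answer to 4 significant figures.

Each tank obeys Vᵢ dCᵢ/dt = Q(Cᵢ₋₁ − Cᵢ), so τᵢ = Vᵢ/Q.
τ₁ = 16.96/0.9693 = 17.4972 s; τ₂ = 29.65/0.9693 = 30.5891 s.
Solving the cascade with C₁(0)=C₂(0)=0 gives C₂(t) = C_in[1 − (τ₁ e^(−t/τ₁) − τ₂ e^(−t/τ₂))/(τ₁ − τ₂)].
At t = 25.92: e^(−t/τ₁) = 0.227323, e^(−t/τ₂) = 0.428544.
C₂ = 4.815·[1 − (17.4972·0.227323 − 30.5891·0.428544)/(-13.0919)] = 4.815·0.302526 = 1.45666 mg/L.

1.457 mg/L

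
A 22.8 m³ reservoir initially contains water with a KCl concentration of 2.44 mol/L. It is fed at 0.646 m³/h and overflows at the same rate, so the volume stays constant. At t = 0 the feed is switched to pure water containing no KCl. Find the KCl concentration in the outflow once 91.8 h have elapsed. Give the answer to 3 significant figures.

Accumulation = in − out for the solute gives V dC/dt = Q(C_in − C).
Rewrite as dC/dt + C/τ = C_in/τ, τ = V/Q = 35.294 h.
Solution: C(t) = C_in + (C₀ − C_in) e^(−t/τ).
C(91.8) = 0 + (2.44 − 0)·e^(−91.8/35.294) = 0 + (2.4400)·0.074199 = 0.18105 mol/L.

0.181 mol/L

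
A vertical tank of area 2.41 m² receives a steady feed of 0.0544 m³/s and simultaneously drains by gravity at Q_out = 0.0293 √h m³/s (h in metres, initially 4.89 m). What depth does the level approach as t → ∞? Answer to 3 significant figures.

Volume balance on the tank: A dh/dt = Q_in − 0.0293 √h. At steady state dh/dt = 0:
Q_in = 0.0293 √h_ss ⇒ √h_ss = 0.0544/0.0293 = 1.8567.
h_ss = 1.8567² = 3.4472 m. (Since h₀ = 4.89 m > h_ss, the level will fall toward this value.)

3.45 m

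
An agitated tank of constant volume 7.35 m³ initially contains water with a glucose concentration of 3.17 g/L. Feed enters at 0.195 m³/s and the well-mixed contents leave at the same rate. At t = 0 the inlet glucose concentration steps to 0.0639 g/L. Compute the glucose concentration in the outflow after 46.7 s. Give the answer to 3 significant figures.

Accumulation = in − out for the solute gives V dC/dt = Q(C_in − C).
Rewrite as dC/dt + C/τ = C_in/τ, τ = V/Q = 37.692 s.
This is linear first-order; C(t) = C_in + (C₀ − C_in) e^(−t/τ).
C(46.7) = 0.0639 + (3.17 − 0.0639)·e^(−46.7/37.692) = 0.0639 + (3.1061)·0.28968 = 0.96367 g/L.

0.964 g/L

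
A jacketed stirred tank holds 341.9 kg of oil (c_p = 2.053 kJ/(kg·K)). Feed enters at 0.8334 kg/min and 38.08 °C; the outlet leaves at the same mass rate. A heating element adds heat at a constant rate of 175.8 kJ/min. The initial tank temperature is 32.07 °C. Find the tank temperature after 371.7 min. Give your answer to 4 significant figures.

M c_p dT/dt = ṁ c_p (T_in − T) + Q̇.
τ = M/ṁ = 410.247 min; T_ss = T_in + Q̇/(ṁ c_p) = 38.08 + 175.8/(0.8334·2.053) = 140.829 °C.
This is linear first-order; T(t) = T_ss + (T₀ − T_ss) e^(−t/τ).
T(371.7) = 140.829 + (-108.759)·e^(−371.7/410.247) = 140.829 + (-108.759)·0.404122 = 96.8770 °C.

96.88 °C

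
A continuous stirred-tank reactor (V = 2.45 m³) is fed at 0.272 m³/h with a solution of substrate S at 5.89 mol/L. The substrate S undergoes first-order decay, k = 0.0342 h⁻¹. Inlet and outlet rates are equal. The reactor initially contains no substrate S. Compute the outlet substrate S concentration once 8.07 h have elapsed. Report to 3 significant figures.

V dC/dt = Q(C_in − C) − k V C.
This is linear with rate a = Q/V + k = 0.14522 h⁻¹.
C_ss = Q C_in/(Q + kV) = 4.5029 mol/L; C(t) = C_ss + (C₀ − C_ss) e^(−a t).
C(8.07) = 4.5029 + (-4.5029)·e^(−0.14522·8.07) = 4.5029 + (-4.5029)·0.30977 = 3.1080 mol/L.

3.11 mol/L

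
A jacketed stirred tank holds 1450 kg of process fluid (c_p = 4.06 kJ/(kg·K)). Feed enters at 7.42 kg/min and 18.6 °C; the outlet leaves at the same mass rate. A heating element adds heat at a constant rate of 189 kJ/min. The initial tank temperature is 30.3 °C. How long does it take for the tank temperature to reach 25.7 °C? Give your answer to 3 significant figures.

368 min

M c_p dT/dt = ṁ c_p (T_in − T) + Q̇.
τ = M/ṁ = 195.42 min; T_ss = T_in + Q̇/(ṁ c_p) = 24.874 °C.
T(t) = T_ss + (T₀ − T_ss) e^(−t/τ). Set T = 25.7:
e^(−t/τ) = (25.7 − 24.874)/(30.3 − 24.874) = 0.15226
t = −195.42 · ln(0.15226) = 367.81 min.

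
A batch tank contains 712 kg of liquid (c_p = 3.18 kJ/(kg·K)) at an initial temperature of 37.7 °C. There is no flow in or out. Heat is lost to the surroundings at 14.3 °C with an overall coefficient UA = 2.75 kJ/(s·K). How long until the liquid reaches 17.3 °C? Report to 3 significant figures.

1690 s

Unsteady energy balance on the tank contents: M c_p dT/dt = −UA(T − T_amb).
τ = M c_p/UA = 823.33 s; T_ss = T_amb = 14.300 °C.
T(t) = T_ss + (T₀ − T_ss)e^(−t/τ); set T = 17.3:
t = −τ ln[(T − T_ss)/(T₀ − T_ss)] = −823.33 · ln(0.12821) = 1691.2 s.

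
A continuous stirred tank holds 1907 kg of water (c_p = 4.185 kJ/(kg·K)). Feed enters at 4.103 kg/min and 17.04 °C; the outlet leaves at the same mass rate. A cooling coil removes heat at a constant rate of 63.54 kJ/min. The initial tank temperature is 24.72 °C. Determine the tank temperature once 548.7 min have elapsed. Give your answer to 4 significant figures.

First-law balance (no shaft work): M c_p dT/dt = ṁ c_p (T_in − T) − 63.54.
Rearrange: dT/dt = (T_ss − T)/τ with τ = M/ṁ = 464.782 min and T_ss = T_in − Q̇/(ṁ c_p) = 13.3396 °C.
T approaches T_ss exponentially: T(t) = T_ss + (T₀ − T_ss) e^(−t/τ).
T(548.7) = 13.3396 + (11.3804)·e^(−548.7/464.782) = 13.3396 + (11.3804)·0.307109 = 16.8346 °C.

16.83 °C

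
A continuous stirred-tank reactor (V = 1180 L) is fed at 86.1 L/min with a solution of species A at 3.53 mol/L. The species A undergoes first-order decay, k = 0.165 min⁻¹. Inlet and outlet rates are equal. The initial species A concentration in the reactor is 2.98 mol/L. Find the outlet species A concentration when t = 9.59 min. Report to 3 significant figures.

Species balance: V dC/dt = Q C_in − Q C − k V C.
This is linear with rate a = Q/V + k = 0.23797 min⁻¹.
C_ss = Q C_in/(Q + kV) = 1.0824 mol/L; C(t) = C_ss + (C₀ − C_ss) e^(−a t).
C(9.59) = 1.0824 + (1.8976)·e^(−0.23797·9.59) = 1.0824 + (1.8976)·0.10207 = 1.2761 mol/L.

1.28 mol/L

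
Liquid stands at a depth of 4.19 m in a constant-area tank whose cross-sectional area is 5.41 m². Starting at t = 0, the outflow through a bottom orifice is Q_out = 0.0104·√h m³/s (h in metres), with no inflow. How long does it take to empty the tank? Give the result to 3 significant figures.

2130 s

Unsteady balance on liquid volume: A dh/dt = −0.0104 √h.
∫ h^(−1/2) dh = −(0.0104/A) ∫ dt, giving 2√h = 2√h₀ − (0.0104/A) t.
Set h = 0: 2√h₀ = (0.0104/A) t_empty ⇒ t_empty = 2A√h₀/0.0104.
t_empty = 2·5.41·√4.19/0.0104 = 10.820·2.0469/0.0104 = 2129.6 s.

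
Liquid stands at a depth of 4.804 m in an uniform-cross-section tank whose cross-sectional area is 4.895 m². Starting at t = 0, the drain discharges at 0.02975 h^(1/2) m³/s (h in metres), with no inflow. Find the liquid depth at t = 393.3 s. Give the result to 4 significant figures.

With no inflow, A dh/dt = −0.02975 √h.
This is separable: 2 d(√h)/dt = −0.02975/A, so √h = √h₀ − (0.02975/(2A)) t.
√h = √4.804 − 0.02975·393.3/(2·4.895) = 2.19180 − 1.19517 = 0.996637.
h = 0.996637² = 0.993285 m.

0.9933 m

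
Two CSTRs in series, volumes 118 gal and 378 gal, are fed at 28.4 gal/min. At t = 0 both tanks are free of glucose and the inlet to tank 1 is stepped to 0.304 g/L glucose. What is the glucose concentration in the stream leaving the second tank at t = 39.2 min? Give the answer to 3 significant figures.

Each tank obeys Vᵢ dCᵢ/dt = Q(Cᵢ₋₁ − Cᵢ), so τᵢ = Vᵢ/Q.
τ₁ = 118/28.4 = 4.1549 min; τ₂ = 378/28.4 = 13.310 min.
Solving the cascade with C₁(0)=C₂(0)=0 gives C₂(t) = C_in[1 − (τ₁ e^(−t/τ₁) − τ₂ e^(−t/τ₂))/(τ₁ − τ₂)].
At t = 39.2: e^(−t/τ₁) = 7.9913e-05, e^(−t/τ₂) = 0.052592.
C₂ = 0.304·[1 − (4.1549·7.9913e-05 − 13.310·0.052592)/(-9.1549)] = 0.304·0.92358 = 0.28077 g/L.

0.281 g/L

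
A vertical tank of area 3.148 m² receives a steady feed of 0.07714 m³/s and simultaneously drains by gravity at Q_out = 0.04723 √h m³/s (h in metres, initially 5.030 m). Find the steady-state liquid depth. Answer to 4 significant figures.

A dh/dt = Q_in − 0.04723 √h. Steady state requires inflow = outflow:
Q_in = 0.04723 √h_ss ⇒ √h_ss = 0.07714/0.04723 = 1.63328.
h_ss = 1.63328² = 2.66762 m. (Since h₀ = 5.030 m > h_ss, the level will fall toward this value.)

2.668 m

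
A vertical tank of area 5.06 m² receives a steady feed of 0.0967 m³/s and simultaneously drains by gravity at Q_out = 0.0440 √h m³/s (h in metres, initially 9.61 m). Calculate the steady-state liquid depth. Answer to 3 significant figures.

Mass balance (ρ constant): A dh/dt = Q_in − 0.0440 √h. At steady state dh/dt = 0:
Q_in = 0.0440 √h_ss ⇒ √h_ss = 0.0967/0.0440 = 2.1977.
h_ss = 2.1977² = 4.8300 m. (Since h₀ = 9.61 m > h_ss, the level will fall toward this value.)

4.83 m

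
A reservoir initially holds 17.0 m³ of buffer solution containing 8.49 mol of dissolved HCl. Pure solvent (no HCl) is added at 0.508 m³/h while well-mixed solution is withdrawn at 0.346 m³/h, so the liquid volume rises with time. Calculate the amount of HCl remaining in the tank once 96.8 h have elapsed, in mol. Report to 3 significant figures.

Total volume: dV/dt = Q_in − Q_out = 0.16200 m³/h, so V(t) = 17.0 + 0.16200 t and V(96.8) = 32.682 m³.
Species balance (pure solvent in): dm/dt = −Q_out · m/V(t).
Separate: dm/m = −Q_out dt/V(t) ⇒ ln(m/m₀) = −(Q_out/(Q_in−Q_out)) ln(V/V₀).
m = m₀ (V₀/V)^(Q_out/(Q_in−Q_out)) = 8.49 × (17.0/32.682)^(2.1358) = 2.1021 mol.

2.10 mol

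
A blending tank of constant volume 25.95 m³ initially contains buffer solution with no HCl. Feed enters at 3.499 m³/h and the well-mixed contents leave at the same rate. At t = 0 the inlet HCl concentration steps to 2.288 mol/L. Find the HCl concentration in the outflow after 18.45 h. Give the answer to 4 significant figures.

Species balance on the tank: V dC/dt = Q(C_in − C).
Rewrite as dC/dt + C/τ = C_in/τ, τ = V/Q = 7.41640 h.
Integrating: C(t) = C_in + (C₀ − C_in) e^(−t/τ).
C(18.45) = 2.288 + (0 − 2.288)·e^(−18.45/7.41640) = 2.288 + (-2.28800)·0.0830985 = 2.09787 mol/L.

2.098 mol/L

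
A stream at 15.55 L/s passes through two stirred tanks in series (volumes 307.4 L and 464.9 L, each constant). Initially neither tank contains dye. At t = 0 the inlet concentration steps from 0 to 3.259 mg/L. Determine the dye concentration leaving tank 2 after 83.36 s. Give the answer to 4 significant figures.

Each tank obeys Vᵢ dCᵢ/dt = Q(Cᵢ₋₁ − Cᵢ), so τᵢ = Vᵢ/Q.
τ₁ = 307.4/15.55 = 19.7685 s; τ₂ = 464.9/15.55 = 29.8971 s.
Solving the cascade with C₁(0)=C₂(0)=0 gives C₂(t) = C_in[1 − (τ₁ e^(−t/τ₁) − τ₂ e^(−t/τ₂))/(τ₁ − τ₂)].
At t = 83.36: e^(−t/τ₁) = 0.0147456, e^(−t/τ₂) = 0.0615300.
C₂ = 3.259·[1 − (19.7685·0.0147456 − 29.8971·0.0615300)/(-10.1286)] = 3.259·0.847159 = 2.76089 mg/L.

2.761 mg/L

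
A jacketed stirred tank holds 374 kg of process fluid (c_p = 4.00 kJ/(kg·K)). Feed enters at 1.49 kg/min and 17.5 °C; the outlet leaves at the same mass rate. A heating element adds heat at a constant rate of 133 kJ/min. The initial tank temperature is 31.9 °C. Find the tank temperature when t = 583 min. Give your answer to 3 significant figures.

Energy balance: M c_p dT/dt = ṁ c_p (T_in − T) + 133.
Rearrange: dT/dt = (T_ss − T)/τ with τ = M/ṁ = 251.01 min and T_ss = T_in + Q̇/(ṁ c_p) = 39.815 °C.
Integrating: T(t) = T_ss + (T₀ − T_ss) e^(−t/τ).
T(583) = 39.815 + (-7.9154)·e^(−583/251.01) = 39.815 + (-7.9154)·0.098014 = 39.040 °C.

39.0 °C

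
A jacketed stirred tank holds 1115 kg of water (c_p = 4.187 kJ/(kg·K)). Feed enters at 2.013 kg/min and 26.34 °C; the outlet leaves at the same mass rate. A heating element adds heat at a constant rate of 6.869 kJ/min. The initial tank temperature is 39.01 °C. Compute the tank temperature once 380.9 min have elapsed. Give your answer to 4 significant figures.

33.12 °C

Unsteady energy balance on the tank contents: M c_p dT/dt = ṁ c_p (T_in − T) + 6.869.
τ = M/ṁ = 553.900 min; T_ss = T_in + Q̇/(ṁ c_p) = 26.34 + 6.869/(2.013·4.187) = 27.1550 °C.
This is linear first-order; T(t) = T_ss + (T₀ − T_ss) e^(−t/τ).
T(380.9) = 27.1550 + (11.8550)·e^(−380.9/553.900) = 27.1550 + (11.8550)·0.502746 = 33.1150 °C.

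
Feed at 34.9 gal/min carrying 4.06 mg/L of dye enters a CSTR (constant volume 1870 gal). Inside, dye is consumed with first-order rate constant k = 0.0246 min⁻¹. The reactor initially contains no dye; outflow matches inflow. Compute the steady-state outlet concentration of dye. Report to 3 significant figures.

Accumulation = in − out − consumed: V dC/dt = Q C_in − Q C − k V C.
Steady state (dC/dt = 0): C_ss = Q C_in/(Q + kV) = C_in/(1 + kV/Q).
C_ss = 34.9·4.06/(34.9 + 0.0246·1870) = 141.69/80.902 = 1.7514 mg/L.

1.75 mg/L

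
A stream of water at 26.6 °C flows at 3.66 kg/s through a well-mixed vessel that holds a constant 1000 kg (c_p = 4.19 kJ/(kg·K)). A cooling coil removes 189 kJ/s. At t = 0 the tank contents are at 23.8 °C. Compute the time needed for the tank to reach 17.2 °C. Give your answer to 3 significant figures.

323 s

Unsteady energy balance on the tank contents: M c_p dT/dt = ṁ c_p (T_in − T) − 189.
τ = M/ṁ = 273.22 s; T_ss = T_in − Q̇/(ṁ c_p) = 14.276 °C.
T(t) = T_ss + (T₀ − T_ss) e^(−t/τ). Set T = 17.2:
e^(−t/τ) = (17.2 − 14.276)/(23.8 − 14.276) = 0.30704
t = −273.22 · ln(0.30704) = 322.61 s.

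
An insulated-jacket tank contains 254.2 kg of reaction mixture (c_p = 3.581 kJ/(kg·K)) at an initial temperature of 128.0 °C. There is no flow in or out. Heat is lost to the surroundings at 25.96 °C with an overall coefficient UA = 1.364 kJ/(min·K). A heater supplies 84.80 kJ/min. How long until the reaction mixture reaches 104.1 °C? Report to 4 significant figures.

610.6 min

M c_p dT/dt = −UA(T − T_amb) + Q̇.
τ = M c_p/UA = 667.368 min; T_ss = T_amb + Q̇/UA = 25.96 + 84.80/1.364 = 88.1301 °C.
T(t) = T_ss + (T₀ − T_ss)e^(−t/τ); set T = 104.1:
t = −τ ln[(T − T_ss)/(T₀ − T_ss)] = −667.368 · ln(0.400550) = 610.585 min.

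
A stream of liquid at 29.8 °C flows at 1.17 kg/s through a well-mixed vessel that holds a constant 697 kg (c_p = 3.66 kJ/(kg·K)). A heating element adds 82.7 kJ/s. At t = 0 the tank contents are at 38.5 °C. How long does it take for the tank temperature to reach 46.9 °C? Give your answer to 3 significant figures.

First-law balance (no shaft work): M c_p dT/dt = ṁ c_p (T_in − T) + 82.7.
τ = M/ṁ = 595.73 s; T_ss = T_in + Q̇/(ṁ c_p) = 49.113 °C.
T(t) = T_ss + (T₀ − T_ss) e^(−t/τ). Set T = 46.9:
e^(−t/τ) = (46.9 − 49.113)/(38.5 − 49.113) = 0.20848
t = −595.73 · ln(0.20848) = 934.04 s.

934 s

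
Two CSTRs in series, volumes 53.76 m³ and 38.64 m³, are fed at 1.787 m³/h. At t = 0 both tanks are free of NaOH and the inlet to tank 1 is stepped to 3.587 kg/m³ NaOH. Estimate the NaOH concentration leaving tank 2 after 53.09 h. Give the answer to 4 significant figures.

Each tank obeys Vᵢ dCᵢ/dt = Q(Cᵢ₋₁ − Cᵢ), so τᵢ = Vᵢ/Q.
τ₁ = 53.76/1.787 = 30.0839 h; τ₂ = 38.64/1.787 = 21.6228 h.
Tank 1: C₁ = C_in(1 − e^(−t/τ₁)). Tank 2 (τ₁ ≠ τ₂): C₂ = C_in[1 − (τ₁ e^(−t/τ₁) − τ₂ e^(−t/τ₂))/(τ₁ − τ₂)].
At t = 53.09: e^(−t/τ₁) = 0.171233, e^(−t/τ₂) = 0.0858396.
C₂ = 3.587·[1 − (30.0839·0.171233 − 21.6228·0.0858396)/(8.46111)] = 3.587·0.610539 = 2.19000 kg/m³.

2.190 kg/m³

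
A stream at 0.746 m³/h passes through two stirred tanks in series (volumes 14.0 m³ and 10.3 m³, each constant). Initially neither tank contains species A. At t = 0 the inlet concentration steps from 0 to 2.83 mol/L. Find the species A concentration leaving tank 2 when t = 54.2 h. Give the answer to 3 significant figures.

2.39 mol/L

Species balance on tank i: dCᵢ/dt = (Cᵢ₋₁ − Cᵢ)/τᵢ with τᵢ = Vᵢ/Q.
τ₁ = 14.0/0.746 = 18.767 h; τ₂ = 10.3/0.746 = 13.807 h.
Solving the cascade with C₁(0)=C₂(0)=0 gives C₂(t) = C_in[1 − (τ₁ e^(−t/τ₁) − τ₂ e^(−t/τ₂))/(τ₁ − τ₂)].
At t = 54.2: e^(−t/τ₁) = 0.055683, e^(−t/τ₂) = 0.019731.
C₂ = 2.83·[1 − (18.767·0.055683 − 13.807·0.019731)/(4.9598)] = 2.83·0.84424 = 2.3892 mol/L.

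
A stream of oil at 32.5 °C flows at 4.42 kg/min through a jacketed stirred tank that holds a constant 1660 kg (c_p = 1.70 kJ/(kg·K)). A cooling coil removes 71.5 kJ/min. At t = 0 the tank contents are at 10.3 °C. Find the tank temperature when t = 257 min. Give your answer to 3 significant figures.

16.6 °C

M c_p dT/dt = ṁ c_p (T_in − T) − Q̇.
Rearrange: dT/dt = (T_ss − T)/τ with τ = M/ṁ = 375.57 min and T_ss = T_in − Q̇/(ṁ c_p) = 22.984 °C.
This is linear first-order; T(t) = T_ss + (T₀ − T_ss) e^(−t/τ).
T(257) = 22.984 + (-12.684)·e^(−257/375.57) = 22.984 + (-12.684)·0.50444 = 16.586 °C.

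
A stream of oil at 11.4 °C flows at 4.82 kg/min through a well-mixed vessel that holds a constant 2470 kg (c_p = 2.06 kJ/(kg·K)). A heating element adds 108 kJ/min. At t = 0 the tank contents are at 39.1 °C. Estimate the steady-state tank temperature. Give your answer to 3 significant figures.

22.3 °C

M c_p dT/dt = ṁ c_p (T_in − T) + Q̇.
At steady state dT/dt = 0 ⇒ T_ss = T_in + Q̇/(ṁ c_p) = 11.4 + 108/(4.82·2.06) = 22.277 °C.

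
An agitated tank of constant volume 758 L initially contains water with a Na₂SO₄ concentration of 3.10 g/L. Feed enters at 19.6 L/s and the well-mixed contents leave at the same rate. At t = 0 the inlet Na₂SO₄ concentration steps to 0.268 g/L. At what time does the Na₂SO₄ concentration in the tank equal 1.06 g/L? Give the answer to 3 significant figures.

Unsteady species balance (constant V, well mixed): V dC/dt = Q(C_in − C), so τ = V/Q = 38.673 s.
C(t) = C_in + (C₀ − C_in) e^(−t/τ). Set C = 1.06 and solve for t:
e^(−t/τ) = (C − C_in)/(C₀ − C_in) = (1.06 − 0.268)/(3.10 − 0.268) = 0.27966
t = −τ ln(…) = 38.673 × 1.2742 = 49.277 s.

49.3 s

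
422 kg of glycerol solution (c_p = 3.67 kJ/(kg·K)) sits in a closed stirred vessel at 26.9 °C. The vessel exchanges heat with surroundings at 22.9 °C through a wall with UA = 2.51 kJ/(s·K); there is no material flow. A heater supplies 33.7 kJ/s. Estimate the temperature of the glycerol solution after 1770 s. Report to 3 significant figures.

35.8 °C

Heat balance on the well-mixed liquid: M c_p dT/dt = −UA(T − T_amb) + Q̇.
dT/dt = (T_ss − T)/τ with T_ss = T_amb + Q̇/UA = 22.9 + 33.7/2.51 = 36.326 °C, τ = M c_p/UA = 422·3.67/2.51 = 617.03 s.
Solution: T(t) = T_ss + (T₀ − T_ss) e^(−t/τ).
T(1770) = 36.326 + (-9.4263)·0.056779 = 35.791 °C.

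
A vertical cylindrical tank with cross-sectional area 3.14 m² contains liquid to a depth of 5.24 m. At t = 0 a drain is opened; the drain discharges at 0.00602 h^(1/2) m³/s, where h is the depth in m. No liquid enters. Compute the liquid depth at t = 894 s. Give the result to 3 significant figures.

2.05 m

Unsteady balance on liquid volume: A dh/dt = −0.00602 √h.
∫ h^(−1/2) dh = −(0.00602/A) ∫ dt, giving 2√h = 2√h₀ − (0.00602/A) t.
√h = √5.24 − 0.00602·894/(2·3.14) = 2.2891 − 0.85699 = 1.4321.
h = 1.4321² = 2.0510 m.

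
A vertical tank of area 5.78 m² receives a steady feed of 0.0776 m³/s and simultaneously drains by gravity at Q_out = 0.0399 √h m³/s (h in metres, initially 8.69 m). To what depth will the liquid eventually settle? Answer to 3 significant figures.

A dh/dt = Q_in − 0.0399 √h. Steady state requires inflow = outflow:
Q_in = 0.0399 √h_ss ⇒ √h_ss = 0.0776/0.0399 = 1.9449.
h_ss = 1.9449² = 3.7825 m. (Since h₀ = 8.69 m > h_ss, the level will fall toward this value.)

3.78 m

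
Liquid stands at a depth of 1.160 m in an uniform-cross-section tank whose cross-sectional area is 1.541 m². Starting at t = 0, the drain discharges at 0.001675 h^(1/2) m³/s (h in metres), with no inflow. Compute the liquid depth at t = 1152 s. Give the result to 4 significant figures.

0.2034 m

With no inflow, A dh/dt = −0.001675 √h.
∫ h^(−1/2) dh = −(0.001675/A) ∫ dt, giving 2√h = 2√h₀ − (0.001675/A) t.
√h = √1.160 − 0.001675·1152/(2·1.541) = 1.07703 − 0.626087 = 0.450946.
h = 0.450946² = 0.203352 m.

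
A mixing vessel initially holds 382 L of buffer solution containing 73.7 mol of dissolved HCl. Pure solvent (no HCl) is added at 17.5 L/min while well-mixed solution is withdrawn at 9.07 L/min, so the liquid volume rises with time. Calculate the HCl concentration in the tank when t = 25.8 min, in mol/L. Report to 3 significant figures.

0.0757 mol/L

Total volume: dV/dt = Q_in − Q_out = 8.4300 L/min, so V(t) = 382 + 8.4300 t and V(25.8) = 599.49 L.
No HCl enters, so dm/dt = −Q_out · (m/V).
Separate: dm/m = −Q_out dt/V(t) ⇒ ln(m/m₀) = −(Q_out/(Q_in−Q_out)) ln(V/V₀).
m = m₀ (V₀/V)^(Q_out/(Q_in−Q_out)) = 73.7 × (382/599.49)^(1.0759) = 45.382 mol.
C = m/V = 45.382/599.49 = 0.075701 mol/L.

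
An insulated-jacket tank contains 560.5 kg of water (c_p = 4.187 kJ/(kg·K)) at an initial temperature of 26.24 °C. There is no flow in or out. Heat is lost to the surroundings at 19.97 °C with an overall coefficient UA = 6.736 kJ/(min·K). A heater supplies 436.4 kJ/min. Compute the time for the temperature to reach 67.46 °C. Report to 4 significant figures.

424.6 min

M c_p dT/dt = −UA(T − T_amb) + Q̇.
τ = M c_p/UA = 348.399 min; T_ss = T_amb + Q̇/UA = 19.97 + 436.4/6.736 = 84.7562 °C.
T(t) = T_ss + (T₀ − T_ss)e^(−t/τ); set T = 67.46:
t = −τ ln[(T − T_ss)/(T₀ − T_ss)] = −348.399 · ln(0.295580) = 424.634 min.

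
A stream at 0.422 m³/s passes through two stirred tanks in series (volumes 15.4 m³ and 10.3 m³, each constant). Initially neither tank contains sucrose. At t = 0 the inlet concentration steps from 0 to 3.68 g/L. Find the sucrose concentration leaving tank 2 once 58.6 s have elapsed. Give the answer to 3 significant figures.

2.12 g/L

Species balance on tank i: dCᵢ/dt = (Cᵢ₋₁ − Cᵢ)/τᵢ with τᵢ = Vᵢ/Q.
τ₁ = 15.4/0.422 = 36.493 s; τ₂ = 10.3/0.422 = 24.408 s.
Tank 1: C₁ = C_in(1 − e^(−t/τ₁)). Tank 2 (τ₁ ≠ τ₂): C₂ = C_in[1 − (τ₁ e^(−t/τ₁) − τ₂ e^(−t/τ₂))/(τ₁ − τ₂)].
At t = 58.6: e^(−t/τ₁) = 0.20073, e^(−t/τ₂) = 0.090637.
C₂ = 3.68·[1 − (36.493·0.20073 − 24.408·0.090637)/(12.085)] = 3.68·0.57692 = 2.1231 g/L.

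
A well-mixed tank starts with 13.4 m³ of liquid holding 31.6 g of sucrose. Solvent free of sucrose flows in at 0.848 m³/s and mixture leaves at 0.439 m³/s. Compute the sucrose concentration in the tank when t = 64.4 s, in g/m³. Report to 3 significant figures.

0.248 g/m³

Total volume: dV/dt = Q_in − Q_out = 0.40900 m³/s, so V(t) = 13.4 + 0.40900 t and V(64.4) = 39.740 m³.
Species balance (pure solvent in): dm/dt = −Q_out · m/V(t).
dm/m = −Q_out dt/(V₀ + 0.40900 t); integrating gives ln(m/m₀) = −(Q_out/(Q_in−Q_out)) ln(V/V₀).
m = m₀ (V₀/V)^(Q_out/(Q_in−Q_out)) = 31.6 × (13.4/39.740)^(1.0733) = 9.8387 g.
C = m/V = 9.8387/39.740 = 0.24758 g/m³.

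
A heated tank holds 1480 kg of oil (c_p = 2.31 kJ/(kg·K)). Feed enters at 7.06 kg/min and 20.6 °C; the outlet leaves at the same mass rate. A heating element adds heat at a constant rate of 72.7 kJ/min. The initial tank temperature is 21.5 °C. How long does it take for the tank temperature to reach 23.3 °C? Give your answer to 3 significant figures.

148 min

M c_p dT/dt = ṁ c_p (T_in − T) + Q̇.
τ = M/ṁ = 209.63 min; T_ss = T_in + Q̇/(ṁ c_p) = 25.058 °C.
T(t) = T_ss + (T₀ − T_ss) e^(−t/τ). Set T = 23.3:
e^(−t/τ) = (23.3 − 25.058)/(21.5 − 25.058) = 0.49407
t = −209.63 · ln(0.49407) = 147.81 min.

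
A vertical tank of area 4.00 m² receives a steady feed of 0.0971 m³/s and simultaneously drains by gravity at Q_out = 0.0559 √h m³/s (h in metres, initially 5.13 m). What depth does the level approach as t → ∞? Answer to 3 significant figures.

3.02 m

Level balance: A dh/dt = 0.0971 − 0.0559 √h. Setting dh/dt = 0:
Q_in = 0.0559 √h_ss ⇒ √h_ss = 0.0971/0.0559 = 1.7370.
h_ss = 1.7370² = 3.0173 m. (Since h₀ = 5.13 m > h_ss, the level will fall toward this value.)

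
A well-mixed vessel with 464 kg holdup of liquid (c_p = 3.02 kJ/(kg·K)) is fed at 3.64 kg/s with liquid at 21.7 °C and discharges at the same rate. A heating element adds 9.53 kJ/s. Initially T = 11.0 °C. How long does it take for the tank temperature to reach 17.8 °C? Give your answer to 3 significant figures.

M c_p dT/dt = ṁ c_p (T_in − T) + Q̇.
τ = M/ṁ = 127.47 s; T_ss = T_in + Q̇/(ṁ c_p) = 22.567 °C.
T(t) = T_ss + (T₀ − T_ss) e^(−t/τ). Set T = 17.8:
e^(−t/τ) = (17.8 − 22.567)/(11.0 − 22.567) = 0.41212
t = −127.47 · ln(0.41212) = 113.00 s.

113 s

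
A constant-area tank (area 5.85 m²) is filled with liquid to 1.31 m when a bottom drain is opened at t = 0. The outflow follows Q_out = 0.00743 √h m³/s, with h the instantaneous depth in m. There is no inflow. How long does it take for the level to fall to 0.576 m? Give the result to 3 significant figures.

With no inflow, A dh/dt = −0.00743 √h.
∫ h^(−1/2) dh = −(0.00743/A) ∫ dt, giving 2√h = 2√h₀ − (0.00743/A) t.
t = 2A(√h₀ − √h)/0.00743 = 2·5.85·(√1.31 − √0.576)/0.00743
  = 11.700 × (1.1446 − 0.75895) / 0.00743 = 607.21 s.

607 s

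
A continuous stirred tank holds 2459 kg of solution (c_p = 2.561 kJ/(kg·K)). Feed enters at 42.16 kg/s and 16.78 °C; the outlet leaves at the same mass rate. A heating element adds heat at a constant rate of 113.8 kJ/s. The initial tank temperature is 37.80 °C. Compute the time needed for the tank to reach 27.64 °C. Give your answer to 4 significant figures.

First-law balance (no shaft work): M c_p dT/dt = ṁ c_p (T_in − T) + 113.8.
τ = M/ṁ = 58.3254 s; T_ss = T_in + Q̇/(ṁ c_p) = 17.8340 °C.
T(t) = T_ss + (T₀ − T_ss) e^(−t/τ). Set T = 27.64:
e^(−t/τ) = (27.64 − 17.8340)/(37.80 − 17.8340) = 0.491135
t = −58.3254 · ln(0.491135) = 41.4714 s.

41.47 s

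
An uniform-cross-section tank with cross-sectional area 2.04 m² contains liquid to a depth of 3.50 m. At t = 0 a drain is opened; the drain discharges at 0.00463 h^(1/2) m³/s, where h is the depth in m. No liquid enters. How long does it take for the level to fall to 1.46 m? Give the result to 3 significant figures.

With no inflow, A dh/dt = −0.00463 √h.
This is separable: 2 d(√h)/dt = −0.00463/A, so √h = √h₀ − (0.00463/(2A)) t.
t = 2A(√h₀ − √h)/0.00463 = 2·2.04·(√3.50 − √1.46)/0.00463
  = 4.0800 × (1.8708 − 1.2083) / 0.00463 = 583.82 s.

584 s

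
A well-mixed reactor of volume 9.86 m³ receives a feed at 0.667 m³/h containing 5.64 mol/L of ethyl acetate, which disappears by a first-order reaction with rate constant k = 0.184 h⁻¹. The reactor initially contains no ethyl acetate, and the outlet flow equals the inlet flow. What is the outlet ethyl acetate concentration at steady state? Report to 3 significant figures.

1.52 mol/L

Accumulation = in − out − consumed: V dC/dt = Q C_in − Q C − k V C.
At steady state: 0 = Q C_in − (Q + kV) C_ss, so C_ss = Q C_in/(Q + kV).
C_ss = 0.667·5.64/(0.667 + 0.184·9.86) = 3.7619/2.4812 = 1.5161 mol/L.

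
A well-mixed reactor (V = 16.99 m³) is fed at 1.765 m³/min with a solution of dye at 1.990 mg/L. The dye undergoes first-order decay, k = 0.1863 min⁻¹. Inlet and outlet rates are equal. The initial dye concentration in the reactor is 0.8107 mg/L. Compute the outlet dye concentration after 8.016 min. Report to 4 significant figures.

V dC/dt = Q(C_in − C) − k V C.
dC/dt = (Q/V) C_in − (Q/V + k) C; effective rate a = Q/V + k = 0.103885 + 0.1863 = 0.290185 min⁻¹.
C_ss = Q C_in/(Q + kV) = 0.712410 mg/L; C(t) = C_ss + (C₀ − C_ss) e^(−a t).
C(8.016) = 0.712410 + (0.0982900)·e^(−0.290185·8.016) = 0.712410 + (0.0982900)·0.0976740 = 0.722010 mg/L.

0.7220 mg/L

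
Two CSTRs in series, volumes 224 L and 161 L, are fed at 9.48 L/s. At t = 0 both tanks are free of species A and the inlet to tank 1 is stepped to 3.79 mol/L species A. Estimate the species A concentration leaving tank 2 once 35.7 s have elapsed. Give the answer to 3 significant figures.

2.00 mol/L

Time constants: τᵢ = Vᵢ/Q for each well-mixed tank.
τ₁ = 224/9.48 = 23.629 s; τ₂ = 161/9.48 = 16.983 s.
Tank 1: C₁ = C_in(1 − e^(−t/τ₁)). Tank 2 (τ₁ ≠ τ₂): C₂ = C_in[1 − (τ₁ e^(−t/τ₁) − τ₂ e^(−t/τ₂))/(τ₁ − τ₂)].
At t = 35.7: e^(−t/τ₁) = 0.22072, e^(−t/τ₂) = 0.12220.
C₂ = 3.79·[1 − (23.629·0.22072 − 16.983·0.12220)/(6.6456)] = 3.79·0.52752 = 1.9993 mol/L.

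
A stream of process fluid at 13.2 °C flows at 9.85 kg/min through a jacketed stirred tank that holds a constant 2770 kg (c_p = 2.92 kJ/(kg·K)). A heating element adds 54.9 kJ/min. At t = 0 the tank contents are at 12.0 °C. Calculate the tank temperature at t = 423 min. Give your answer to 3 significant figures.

14.4 °C

M c_p dT/dt = ṁ c_p (T_in − T) + Q̇.
τ = M/ṁ = 281.22 min; T_ss = T_in + Q̇/(ṁ c_p) = 13.2 + 54.9/(9.85·2.92) = 15.109 °C.
This is linear first-order; T(t) = T_ss + (T₀ − T_ss) e^(−t/τ).
T(423) = 15.109 + (-3.1088)·e^(−423/281.22) = 15.109 + (-3.1088)·0.22220 = 14.418 °C.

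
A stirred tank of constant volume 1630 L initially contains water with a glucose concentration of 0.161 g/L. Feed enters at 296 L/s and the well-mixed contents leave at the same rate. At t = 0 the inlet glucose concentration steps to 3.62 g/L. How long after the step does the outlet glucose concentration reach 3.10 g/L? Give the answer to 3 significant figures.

10.4 s

Unsteady species balance (constant V, well mixed): V dC/dt = Q(C_in − C), so τ = V/Q = 5.5068 s.
C(t) = C_in + (C₀ − C_in) e^(−t/τ). Set C = 3.10 and solve for t:
e^(−t/τ) = (C − C_in)/(C₀ − C_in) = (3.10 − 3.62)/(0.161 − 3.62) = 0.15033
t = −τ ln(…) = 5.5068 × 1.8949 = 10.435 s.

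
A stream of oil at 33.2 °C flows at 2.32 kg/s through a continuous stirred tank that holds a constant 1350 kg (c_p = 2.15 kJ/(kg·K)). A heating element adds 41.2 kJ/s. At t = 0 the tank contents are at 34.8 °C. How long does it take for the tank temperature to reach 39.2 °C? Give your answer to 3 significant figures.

M c_p dT/dt = ṁ c_p (T_in − T) + Q̇.
τ = M/ṁ = 581.90 s; T_ss = T_in + Q̇/(ṁ c_p) = 41.460 °C.
T(t) = T_ss + (T₀ − T_ss) e^(−t/τ). Set T = 39.2:
e^(−t/τ) = (39.2 − 41.460)/(34.8 − 41.460) = 0.33932
t = −581.90 · ln(0.33932) = 628.92 s.

629 s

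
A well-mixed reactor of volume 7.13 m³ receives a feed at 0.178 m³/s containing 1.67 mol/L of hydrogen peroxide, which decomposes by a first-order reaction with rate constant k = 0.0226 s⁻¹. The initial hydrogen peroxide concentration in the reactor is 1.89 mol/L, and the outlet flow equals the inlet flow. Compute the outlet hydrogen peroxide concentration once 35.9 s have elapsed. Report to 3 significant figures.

V dC/dt = Q(C_in − C) − k V C.
This is linear with rate a = Q/V + k = 0.047565 s⁻¹.
C_ss = Q C_in/(Q + kV) = 0.87652 mol/L; C(t) = C_ss + (C₀ − C_ss) e^(−a t).
C(35.9) = 0.87652 + (1.0135)·e^(−0.047565·35.9) = 0.87652 + (1.0135)·0.18130 = 1.0603 mol/L.

1.06 mol/L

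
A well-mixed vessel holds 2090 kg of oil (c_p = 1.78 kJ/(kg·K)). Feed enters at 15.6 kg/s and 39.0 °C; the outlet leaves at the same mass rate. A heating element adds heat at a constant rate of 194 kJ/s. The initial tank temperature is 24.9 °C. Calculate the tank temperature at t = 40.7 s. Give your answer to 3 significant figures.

30.4 °C

M c_p dT/dt = ṁ c_p (T_in − T) + Q̇.
Rearrange: dT/dt = (T_ss − T)/τ with τ = M/ṁ = 133.97 s and T_ss = T_in + Q̇/(ṁ c_p) = 45.986 °C.
This is linear first-order; T(t) = T_ss + (T₀ − T_ss) e^(−t/τ).
T(40.7) = 45.986 + (-21.086)·e^(−40.7/133.97) = 45.986 + (-21.086)·0.73802 = 30.424 °C.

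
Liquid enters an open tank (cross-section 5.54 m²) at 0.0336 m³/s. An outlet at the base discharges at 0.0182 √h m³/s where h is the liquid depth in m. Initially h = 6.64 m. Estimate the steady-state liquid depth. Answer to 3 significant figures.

A dh/dt = Q_in − 0.0182 √h. Steady state requires inflow = outflow:
Q_in = 0.0182 √h_ss ⇒ √h_ss = 0.0336/0.0182 = 1.8462.
h_ss = 1.8462² = 3.4083 m. (Since h₀ = 6.64 m > h_ss, the level will fall toward this value.)

3.41 m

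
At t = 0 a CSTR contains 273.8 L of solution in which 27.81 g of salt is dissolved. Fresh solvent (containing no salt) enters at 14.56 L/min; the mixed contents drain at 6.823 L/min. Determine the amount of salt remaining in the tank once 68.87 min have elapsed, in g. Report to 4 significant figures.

10.72 g

Let m(t) be the amount of salt. Volume: V(t) = V₀ + (Q_in − Q_out) t = 273.8 + 7.73700 t; V(68.87) = 806.647 L.
No salt enters, so dm/dt = −Q_out · (m/V).
Separate: dm/m = −Q_out dt/V(t) ⇒ ln(m/m₀) = −(Q_out/(Q_in−Q_out)) ln(V/V₀).
m = m₀ (V₀/V)^(Q_out/(Q_in−Q_out)) = 27.81 × (273.8/806.647)^(0.881866) = 10.7247 g.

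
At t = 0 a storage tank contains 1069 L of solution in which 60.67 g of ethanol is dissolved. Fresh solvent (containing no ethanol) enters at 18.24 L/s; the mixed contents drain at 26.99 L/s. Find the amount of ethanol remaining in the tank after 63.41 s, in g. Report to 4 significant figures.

Total volume: dV/dt = Q_in − Q_out = -8.75000 L/s, so V(t) = 1069 − 8.75000 t and V(63.41) = 514.163 L.
No ethanol enters, so dm/dt = −Q_out · (m/V).
Separate: dm/m = −Q_out dt/V(t) ⇒ ln(m/m₀) = −(Q_out/(Q_in−Q_out)) ln(V/V₀).
m = m₀ (V₀/V)^(Q_out/(Q_in−Q_out)) = 60.67 × (1069/514.163)^(-3.08457) = 6.34540 g.

6.345 g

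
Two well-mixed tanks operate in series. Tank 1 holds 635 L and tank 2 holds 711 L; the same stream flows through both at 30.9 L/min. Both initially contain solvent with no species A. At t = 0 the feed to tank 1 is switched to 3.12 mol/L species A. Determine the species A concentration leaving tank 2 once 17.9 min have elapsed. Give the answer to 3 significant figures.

Species balance on tank i: dCᵢ/dt = (Cᵢ₋₁ − Cᵢ)/τᵢ with τᵢ = Vᵢ/Q.
τ₁ = 635/30.9 = 20.550 min; τ₂ = 711/30.9 = 23.010 min.
Tank 1: C₁ = C_in(1 − e^(−t/τ₁)). Tank 2 (τ₁ ≠ τ₂): C₂ = C_in[1 − (τ₁ e^(−t/τ₁) − τ₂ e^(−t/τ₂))/(τ₁ − τ₂)].
At t = 17.9: e^(−t/τ₁) = 0.41852, e^(−t/τ₂) = 0.45935.
C₂ = 3.12·[1 − (20.550·0.41852 − 23.010·0.45935)/(-2.4595)] = 3.12·0.19943 = 0.62222 mol/L.

0.622 mol/L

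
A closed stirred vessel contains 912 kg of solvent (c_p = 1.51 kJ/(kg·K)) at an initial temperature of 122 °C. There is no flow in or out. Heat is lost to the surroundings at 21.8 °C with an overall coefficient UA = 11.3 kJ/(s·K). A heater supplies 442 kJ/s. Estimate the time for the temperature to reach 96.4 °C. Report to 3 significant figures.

66.2 s

Lumped-capacitance energy balance: M c_p dT/dt = UA(T_amb − T) + Q̇.
τ = M c_p/UA = 121.87 s; T_ss = T_amb + Q̇/UA = 21.8 + 442/11.3 = 60.915 °C.
T(t) = T_ss + (T₀ − T_ss)e^(−t/τ); set T = 96.4:
t = −τ ln[(T − T_ss)/(T₀ − T_ss)] = −121.87 · ln(0.58091) = 66.194 s.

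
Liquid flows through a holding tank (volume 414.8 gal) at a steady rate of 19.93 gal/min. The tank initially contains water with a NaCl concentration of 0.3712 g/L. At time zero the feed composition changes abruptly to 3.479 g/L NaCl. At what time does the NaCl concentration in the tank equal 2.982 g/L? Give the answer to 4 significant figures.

38.15 min

Unsteady species balance (constant V, well mixed): V dC/dt = Q(C_in − C), so τ = V/Q = 20.8128 min.
C(t) = C_in + (C₀ − C_in) e^(−t/τ). Set C = 2.982 and solve for t:
e^(−t/τ) = (C − C_in)/(C₀ − C_in) = (2.982 − 3.479)/(0.3712 − 3.479) = 0.159920
t = −τ ln(…) = 20.8128 × 1.83308 = 38.1516 min.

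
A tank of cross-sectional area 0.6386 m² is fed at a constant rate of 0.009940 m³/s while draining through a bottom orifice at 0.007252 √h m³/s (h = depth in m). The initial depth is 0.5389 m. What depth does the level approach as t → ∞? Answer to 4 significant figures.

Level balance: A dh/dt = 0.009940 − 0.007252 √h. Setting dh/dt = 0:
Q_in = 0.007252 √h_ss ⇒ √h_ss = 0.009940/0.007252 = 1.37066.
h_ss = 1.37066² = 1.87870 m. (Since h₀ = 0.5389 m < h_ss, the level will rise toward this value.)

1.879 m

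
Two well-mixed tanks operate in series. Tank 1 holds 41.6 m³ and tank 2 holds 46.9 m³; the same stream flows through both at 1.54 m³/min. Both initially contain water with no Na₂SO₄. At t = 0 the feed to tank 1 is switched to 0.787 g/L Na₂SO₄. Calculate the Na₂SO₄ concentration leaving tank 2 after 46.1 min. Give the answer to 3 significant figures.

0.375 g/L

Species balance on tank i: dCᵢ/dt = (Cᵢ₋₁ − Cᵢ)/τᵢ with τᵢ = Vᵢ/Q.
τ₁ = 41.6/1.54 = 27.013 min; τ₂ = 46.9/1.54 = 30.455 min.
Solving the cascade with C₁(0)=C₂(0)=0 gives C₂(t) = C_in[1 − (τ₁ e^(−t/τ₁) − τ₂ e^(−t/τ₂))/(τ₁ − τ₂)].
At t = 46.1: e^(−t/τ₁) = 0.18148, e^(−t/τ₂) = 0.22009.
C₂ = 0.787·[1 − (27.013·0.18148 − 30.455·0.22009)/(-3.4416)] = 0.787·0.47692 = 0.37533 g/L.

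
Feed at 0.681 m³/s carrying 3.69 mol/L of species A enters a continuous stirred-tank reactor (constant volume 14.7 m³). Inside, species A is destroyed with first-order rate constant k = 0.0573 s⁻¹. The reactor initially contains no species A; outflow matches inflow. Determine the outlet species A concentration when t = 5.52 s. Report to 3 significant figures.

0.719 mol/L

V dC/dt = Q(C_in − C) − k V C.
This is linear with rate a = Q/V + k = 0.10363 s⁻¹.
C_ss = Q C_in/(Q + kV) = 1.6496 mol/L; C(t) = C_ss + (C₀ − C_ss) e^(−a t).
C(5.52) = 1.6496 + (-1.6496)·e^(−0.10363·5.52) = 1.6496 + (-1.6496)·0.56439 = 0.71860 mol/L.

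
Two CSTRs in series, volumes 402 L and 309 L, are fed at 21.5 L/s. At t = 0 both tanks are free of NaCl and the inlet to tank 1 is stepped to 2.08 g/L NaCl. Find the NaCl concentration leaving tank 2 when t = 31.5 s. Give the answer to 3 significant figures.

1.18 g/L

Each tank obeys Vᵢ dCᵢ/dt = Q(Cᵢ₋₁ − Cᵢ), so τᵢ = Vᵢ/Q.
τ₁ = 402/21.5 = 18.698 s; τ₂ = 309/21.5 = 14.372 s.
Tank 1: C₁ = C_in(1 − e^(−t/τ₁)). Tank 2 (τ₁ ≠ τ₂): C₂ = C_in[1 − (τ₁ e^(−t/τ₁) − τ₂ e^(−t/τ₂))/(τ₁ − τ₂)].
At t = 31.5: e^(−t/τ₁) = 0.18550, e^(−t/τ₂) = 0.11172.
C₂ = 2.08·[1 − (18.698·0.18550 − 14.372·0.11172)/(4.3256)] = 2.08·0.56937 = 1.1843 g/L.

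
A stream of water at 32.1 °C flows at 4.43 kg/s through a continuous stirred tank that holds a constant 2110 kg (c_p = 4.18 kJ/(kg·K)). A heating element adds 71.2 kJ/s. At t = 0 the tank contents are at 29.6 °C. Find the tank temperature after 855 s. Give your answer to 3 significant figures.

First-law balance (no shaft work): M c_p dT/dt = ṁ c_p (T_in − T) + 71.2.
τ = M/ṁ = 476.30 s; T_ss = T_in + Q̇/(ṁ c_p) = 32.1 + 71.2/(4.43·4.18) = 35.945 °C.
This is linear first-order; T(t) = T_ss + (T₀ − T_ss) e^(−t/τ).
T(855) = 35.945 + (-6.3450)·e^(−855/476.30) = 35.945 + (-6.3450)·0.16611 = 34.891 °C.

34.9 °C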